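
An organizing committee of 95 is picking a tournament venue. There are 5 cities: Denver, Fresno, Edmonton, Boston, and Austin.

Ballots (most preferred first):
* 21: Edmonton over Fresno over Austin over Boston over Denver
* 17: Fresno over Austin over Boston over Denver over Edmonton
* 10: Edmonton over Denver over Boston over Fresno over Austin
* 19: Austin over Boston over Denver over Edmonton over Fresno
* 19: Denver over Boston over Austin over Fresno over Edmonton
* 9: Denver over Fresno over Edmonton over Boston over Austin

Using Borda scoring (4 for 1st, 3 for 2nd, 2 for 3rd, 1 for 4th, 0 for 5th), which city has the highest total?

Austin

Denver: 21×0 + 17×1 + 10×3 + 19×2 + 19×4 + 9×4 = 197
Fresno: 21×3 + 17×4 + 10×1 + 19×0 + 19×1 + 9×3 = 187
Edmonton: 21×4 + 17×0 + 10×4 + 19×1 + 19×0 + 9×2 = 161
Boston: 21×1 + 17×2 + 10×2 + 19×3 + 19×3 + 9×1 = 198
Austin: 21×2 + 17×3 + 10×0 + 19×4 + 19×2 + 9×0 = 207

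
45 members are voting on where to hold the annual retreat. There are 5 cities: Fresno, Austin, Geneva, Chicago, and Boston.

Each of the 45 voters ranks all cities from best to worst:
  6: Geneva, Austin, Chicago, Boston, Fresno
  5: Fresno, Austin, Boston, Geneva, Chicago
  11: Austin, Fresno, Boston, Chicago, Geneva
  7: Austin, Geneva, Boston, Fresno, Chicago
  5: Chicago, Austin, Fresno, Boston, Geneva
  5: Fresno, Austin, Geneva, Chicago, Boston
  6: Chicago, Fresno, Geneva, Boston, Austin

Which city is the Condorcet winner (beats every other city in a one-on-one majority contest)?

Austin

Austin vs Fresno: 29–16
Austin vs Geneva: 33–12
Austin vs Chicago: 34–11
Austin vs Boston: 39–6
Austin beats every other city.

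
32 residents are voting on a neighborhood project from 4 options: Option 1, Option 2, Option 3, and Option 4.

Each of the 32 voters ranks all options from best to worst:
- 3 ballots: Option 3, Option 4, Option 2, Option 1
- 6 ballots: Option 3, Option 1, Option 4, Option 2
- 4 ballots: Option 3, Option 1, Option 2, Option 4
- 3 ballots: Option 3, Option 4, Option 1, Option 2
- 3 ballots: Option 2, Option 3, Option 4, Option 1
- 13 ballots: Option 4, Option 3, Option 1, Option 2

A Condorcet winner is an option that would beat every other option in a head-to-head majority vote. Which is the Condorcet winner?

Option 3 vs Option 1: 32–0
Option 3 vs Option 2: 29–3
Option 3 vs Option 4: 19–13
Option 3 beats every other option.

Option 3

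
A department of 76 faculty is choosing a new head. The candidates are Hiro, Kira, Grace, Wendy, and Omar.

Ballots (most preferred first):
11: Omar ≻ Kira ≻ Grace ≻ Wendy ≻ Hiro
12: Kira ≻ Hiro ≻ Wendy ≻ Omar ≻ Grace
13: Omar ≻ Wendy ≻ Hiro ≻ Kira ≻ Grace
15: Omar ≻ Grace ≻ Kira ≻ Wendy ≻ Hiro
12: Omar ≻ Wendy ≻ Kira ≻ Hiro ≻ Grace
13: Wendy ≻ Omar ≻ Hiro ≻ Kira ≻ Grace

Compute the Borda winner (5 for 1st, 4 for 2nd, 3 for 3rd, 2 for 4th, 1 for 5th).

Hiro: 11×1 + 12×4 + 13×3 + 15×1 + 12×2 + 13×3 = 176
Kira: 11×4 + 12×5 + 13×2 + 15×3 + 12×3 + 13×2 = 237
Grace: 11×3 + 12×1 + 13×1 + 15×4 + 12×1 + 13×1 = 143
Wendy: 11×2 + 12×3 + 13×4 + 15×2 + 12×4 + 13×5 = 253
Omar: 11×5 + 12×2 + 13×5 + 15×5 + 12×5 + 13×4 = 331

Omar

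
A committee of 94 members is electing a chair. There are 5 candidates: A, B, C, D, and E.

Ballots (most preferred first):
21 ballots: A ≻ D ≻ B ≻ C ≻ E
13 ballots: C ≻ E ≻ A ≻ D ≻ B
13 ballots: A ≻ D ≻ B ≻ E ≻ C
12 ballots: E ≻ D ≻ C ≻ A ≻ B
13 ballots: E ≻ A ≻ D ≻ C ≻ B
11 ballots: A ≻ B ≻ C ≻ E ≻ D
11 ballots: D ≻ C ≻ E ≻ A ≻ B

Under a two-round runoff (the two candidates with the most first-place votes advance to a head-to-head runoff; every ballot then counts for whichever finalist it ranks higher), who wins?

Round 1 first-place votes: A 45, B 0, C 13, D 11, E 25. A and E advance.
Runoff: A is ranked above E on 45 ballots, E above A on 49.

E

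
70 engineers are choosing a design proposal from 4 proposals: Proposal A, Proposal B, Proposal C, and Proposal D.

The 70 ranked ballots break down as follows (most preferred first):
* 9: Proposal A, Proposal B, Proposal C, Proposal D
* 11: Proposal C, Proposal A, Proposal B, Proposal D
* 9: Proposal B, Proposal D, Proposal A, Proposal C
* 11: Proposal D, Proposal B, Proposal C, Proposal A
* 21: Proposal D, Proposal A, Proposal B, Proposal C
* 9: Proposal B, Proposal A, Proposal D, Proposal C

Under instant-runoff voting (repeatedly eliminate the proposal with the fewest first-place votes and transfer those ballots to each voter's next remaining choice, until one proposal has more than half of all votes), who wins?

Proposal B

Round 1: Proposal A 9, Proposal B 18, Proposal C 11, Proposal D 32. Proposal A eliminated.
Round 2: Proposal B 27, Proposal C 11, Proposal D 32. Proposal C eliminated.
Round 3: Proposal B 38, Proposal D 32. Proposal B has a majority (≥36).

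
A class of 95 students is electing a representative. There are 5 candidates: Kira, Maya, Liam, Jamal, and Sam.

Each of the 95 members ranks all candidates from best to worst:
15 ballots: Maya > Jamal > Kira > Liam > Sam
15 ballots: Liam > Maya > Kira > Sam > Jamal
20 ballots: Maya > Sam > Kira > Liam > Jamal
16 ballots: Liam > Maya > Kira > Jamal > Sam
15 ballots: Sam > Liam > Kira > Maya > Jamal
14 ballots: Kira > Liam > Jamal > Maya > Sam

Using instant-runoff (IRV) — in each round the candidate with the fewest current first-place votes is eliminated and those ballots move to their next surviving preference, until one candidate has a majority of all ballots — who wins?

Round 1: Kira 14, Maya 35, Liam 31, Jamal 0, Sam 15. Jamal eliminated.
Round 2: Kira 14, Maya 35, Liam 31, Sam 15. Kira eliminated.
Round 3: Maya 35, Liam 45, Sam 15. Sam eliminated.
Round 4: Maya 35, Liam 60. Liam has a majority (≥48).

Liam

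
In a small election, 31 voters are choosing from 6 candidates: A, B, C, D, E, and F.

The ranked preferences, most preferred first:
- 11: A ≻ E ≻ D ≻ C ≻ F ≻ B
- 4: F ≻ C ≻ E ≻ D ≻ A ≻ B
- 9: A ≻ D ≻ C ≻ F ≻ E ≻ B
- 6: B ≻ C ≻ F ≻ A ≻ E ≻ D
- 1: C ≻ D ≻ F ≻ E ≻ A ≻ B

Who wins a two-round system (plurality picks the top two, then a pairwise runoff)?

A

Round 1 first-place votes: A 20, B 6, C 1, D 0, E 0, F 4. A and B advance.
Runoff: A is ranked above B on 25 ballots, B above A on 6.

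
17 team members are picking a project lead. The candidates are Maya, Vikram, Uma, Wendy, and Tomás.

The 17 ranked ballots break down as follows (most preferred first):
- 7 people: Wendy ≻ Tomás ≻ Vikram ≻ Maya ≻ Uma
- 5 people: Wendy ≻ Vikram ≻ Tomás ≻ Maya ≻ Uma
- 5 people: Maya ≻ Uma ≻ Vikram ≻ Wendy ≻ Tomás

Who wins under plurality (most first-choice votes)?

First-place votes: Maya 5, Vikram 0, Uma 0, Wendy 12, Tomás 0.

Wendy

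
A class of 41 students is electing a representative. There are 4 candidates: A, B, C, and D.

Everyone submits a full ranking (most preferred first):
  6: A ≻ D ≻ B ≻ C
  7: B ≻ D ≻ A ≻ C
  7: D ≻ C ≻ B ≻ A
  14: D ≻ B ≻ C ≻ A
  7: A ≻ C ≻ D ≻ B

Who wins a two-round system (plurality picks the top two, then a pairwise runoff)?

Round 1 first-place votes: A 13, B 7, C 0, D 21. D and A advance.
Runoff: D is ranked above A on 28 ballots, A above D on 13.

D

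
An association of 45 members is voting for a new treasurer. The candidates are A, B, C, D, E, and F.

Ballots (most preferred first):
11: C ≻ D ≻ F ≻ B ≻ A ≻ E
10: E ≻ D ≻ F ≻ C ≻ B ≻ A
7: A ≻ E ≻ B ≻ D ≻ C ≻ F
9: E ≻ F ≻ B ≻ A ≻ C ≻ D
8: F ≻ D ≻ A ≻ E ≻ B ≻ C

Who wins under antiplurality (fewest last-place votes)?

Last-place votes: A 10, B 0, C 8, D 9, E 11, F 7.

B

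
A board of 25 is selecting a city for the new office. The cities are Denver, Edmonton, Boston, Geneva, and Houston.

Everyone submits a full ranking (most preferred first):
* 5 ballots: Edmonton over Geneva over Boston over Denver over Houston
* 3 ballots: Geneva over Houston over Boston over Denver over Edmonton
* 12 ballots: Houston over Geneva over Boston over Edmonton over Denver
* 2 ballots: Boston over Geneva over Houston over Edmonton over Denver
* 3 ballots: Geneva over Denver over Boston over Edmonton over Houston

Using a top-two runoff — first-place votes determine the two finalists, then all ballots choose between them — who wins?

Geneva

Round 1 first-place votes: Denver 0, Edmonton 5, Boston 2, Geneva 6, Houston 12. Houston and Geneva advance.
Runoff: Houston is ranked above Geneva on 12 ballots, Geneva above Houston on 13.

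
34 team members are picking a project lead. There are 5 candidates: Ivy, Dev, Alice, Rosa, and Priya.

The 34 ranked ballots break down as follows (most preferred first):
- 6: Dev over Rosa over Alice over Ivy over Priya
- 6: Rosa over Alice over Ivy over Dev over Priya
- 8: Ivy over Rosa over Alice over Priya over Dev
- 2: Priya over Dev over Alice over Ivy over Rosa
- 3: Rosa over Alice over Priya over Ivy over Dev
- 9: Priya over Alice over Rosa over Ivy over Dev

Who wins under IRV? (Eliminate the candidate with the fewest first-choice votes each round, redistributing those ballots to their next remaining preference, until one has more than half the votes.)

Round 1: Ivy 8, Dev 6, Alice 0, Rosa 9, Priya 11. Alice eliminated.
Round 2: Ivy 8, Dev 6, Rosa 9, Priya 11. Dev eliminated.
Round 3: Ivy 8, Rosa 15, Priya 11. Ivy eliminated.
Round 4: Rosa 23, Priya 11. Rosa has a majority (≥18).

Rosa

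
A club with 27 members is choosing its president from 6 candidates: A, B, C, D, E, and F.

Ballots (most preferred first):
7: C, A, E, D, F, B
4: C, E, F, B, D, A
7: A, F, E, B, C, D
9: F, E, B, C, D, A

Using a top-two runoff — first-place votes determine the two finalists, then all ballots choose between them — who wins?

F

Round 1 first-place votes: A 7, B 0, C 11, D 0, E 0, F 9. C and F advance.
Runoff: C is ranked above F on 11 ballots, F above C on 16.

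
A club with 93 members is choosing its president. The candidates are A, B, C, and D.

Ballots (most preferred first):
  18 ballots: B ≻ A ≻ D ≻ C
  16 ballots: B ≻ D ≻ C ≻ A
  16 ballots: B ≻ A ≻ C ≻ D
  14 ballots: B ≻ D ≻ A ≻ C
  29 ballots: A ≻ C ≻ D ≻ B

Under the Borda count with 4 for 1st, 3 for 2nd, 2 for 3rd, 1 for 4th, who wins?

B

A: 18×3 + 16×1 + 16×3 + 14×2 + 29×4 = 262
B: 18×4 + 16×4 + 16×4 + 14×4 + 29×1 = 285
C: 18×1 + 16×2 + 16×2 + 14×1 + 29×3 = 183
D: 18×2 + 16×3 + 16×1 + 14×3 + 29×2 = 200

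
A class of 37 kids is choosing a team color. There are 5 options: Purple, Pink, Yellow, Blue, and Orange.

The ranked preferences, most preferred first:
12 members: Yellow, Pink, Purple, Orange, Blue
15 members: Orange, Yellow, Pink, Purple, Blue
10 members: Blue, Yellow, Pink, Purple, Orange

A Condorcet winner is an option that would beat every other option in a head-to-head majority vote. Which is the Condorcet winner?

Yellow vs Purple: 37–0
Yellow vs Pink: 37–0
Yellow vs Blue: 27–10
Yellow vs Orange: 22–15
Yellow beats every other option.

Yellow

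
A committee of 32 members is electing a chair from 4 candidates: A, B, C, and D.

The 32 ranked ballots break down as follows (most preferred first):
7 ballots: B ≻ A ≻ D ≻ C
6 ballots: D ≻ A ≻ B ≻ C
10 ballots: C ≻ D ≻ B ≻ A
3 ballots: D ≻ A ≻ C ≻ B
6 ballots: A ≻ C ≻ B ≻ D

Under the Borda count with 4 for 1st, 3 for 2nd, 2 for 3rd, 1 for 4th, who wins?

A: 7×3 + 6×3 + 10×1 + 3×3 + 6×4 = 82
B: 7×4 + 6×2 + 10×2 + 3×1 + 6×2 = 75
C: 7×1 + 6×1 + 10×4 + 3×2 + 6×3 = 77
D: 7×2 + 6×4 + 10×3 + 3×4 + 6×1 = 86

D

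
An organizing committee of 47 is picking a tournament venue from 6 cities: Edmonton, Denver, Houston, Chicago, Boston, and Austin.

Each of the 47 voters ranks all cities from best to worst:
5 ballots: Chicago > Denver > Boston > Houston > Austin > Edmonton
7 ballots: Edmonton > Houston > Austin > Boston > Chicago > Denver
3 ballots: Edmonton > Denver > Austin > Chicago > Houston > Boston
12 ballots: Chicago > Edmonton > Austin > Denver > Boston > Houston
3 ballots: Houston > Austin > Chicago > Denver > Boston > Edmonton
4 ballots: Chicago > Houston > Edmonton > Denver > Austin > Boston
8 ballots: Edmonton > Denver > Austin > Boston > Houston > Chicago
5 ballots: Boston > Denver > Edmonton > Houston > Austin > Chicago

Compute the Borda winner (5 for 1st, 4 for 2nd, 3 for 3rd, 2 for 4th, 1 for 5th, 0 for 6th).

Edmonton: 5×0 + 7×5 + 3×5 + 12×4 + 3×0 + 4×3 + 8×5 + 5×3 = 165
Denver: 5×4 + 7×0 + 3×4 + 12×2 + 3×2 + 4×2 + 8×4 + 5×4 = 122
Houston: 5×2 + 7×4 + 3×1 + 12×0 + 3×5 + 4×4 + 8×1 + 5×2 = 90
Chicago: 5×5 + 7×1 + 3×2 + 12×5 + 3×3 + 4×5 + 8×0 + 5×0 = 127
Boston: 5×3 + 7×2 + 3×0 + 12×1 + 3×1 + 4×0 + 8×2 + 5×5 = 85
Austin: 5×1 + 7×3 + 3×3 + 12×3 + 3×4 + 4×1 + 8×3 + 5×1 = 116

Edmonton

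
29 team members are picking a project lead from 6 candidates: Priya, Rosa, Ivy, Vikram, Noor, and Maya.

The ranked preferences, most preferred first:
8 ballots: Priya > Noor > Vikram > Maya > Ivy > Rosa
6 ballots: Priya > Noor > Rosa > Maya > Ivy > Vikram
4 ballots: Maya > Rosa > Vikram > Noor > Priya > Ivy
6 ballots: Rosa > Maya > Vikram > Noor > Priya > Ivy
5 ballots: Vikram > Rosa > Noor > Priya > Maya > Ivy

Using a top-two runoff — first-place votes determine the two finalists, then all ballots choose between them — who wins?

Rosa

Round 1 first-place votes: Priya 14, Rosa 6, Ivy 0, Vikram 5, Noor 0, Maya 4. Priya and Rosa advance.
Runoff: Priya is ranked above Rosa on 14 ballots, Rosa above Priya on 15.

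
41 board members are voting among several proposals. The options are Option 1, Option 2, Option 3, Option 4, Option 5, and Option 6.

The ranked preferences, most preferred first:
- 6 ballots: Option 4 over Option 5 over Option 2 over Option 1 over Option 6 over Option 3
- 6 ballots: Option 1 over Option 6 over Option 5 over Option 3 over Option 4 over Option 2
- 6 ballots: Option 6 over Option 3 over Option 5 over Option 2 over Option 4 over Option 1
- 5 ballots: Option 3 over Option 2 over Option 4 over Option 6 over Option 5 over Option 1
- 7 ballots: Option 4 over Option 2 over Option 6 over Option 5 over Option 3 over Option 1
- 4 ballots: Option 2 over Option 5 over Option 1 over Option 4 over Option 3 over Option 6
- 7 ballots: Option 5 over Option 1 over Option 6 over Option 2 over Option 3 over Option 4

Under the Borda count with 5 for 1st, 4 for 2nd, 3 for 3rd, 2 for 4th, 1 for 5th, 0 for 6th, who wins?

Option 1: 6×2 + 6×5 + 6×0 + 5×0 + 7×0 + 4×3 + 7×4 = 82
Option 2: 6×3 + 6×0 + 6×2 + 5×4 + 7×4 + 4×5 + 7×2 = 112
Option 3: 6×0 + 6×2 + 6×4 + 5×5 + 7×1 + 4×1 + 7×1 = 79
Option 4: 6×5 + 6×1 + 6×1 + 5×3 + 7×5 + 4×2 + 7×0 = 100
Option 5: 6×4 + 6×3 + 6×3 + 5×1 + 7×2 + 4×4 + 7×5 = 130
Option 6: 6×1 + 6×4 + 6×5 + 5×2 + 7×3 + 4×0 + 7×3 = 112

Option 5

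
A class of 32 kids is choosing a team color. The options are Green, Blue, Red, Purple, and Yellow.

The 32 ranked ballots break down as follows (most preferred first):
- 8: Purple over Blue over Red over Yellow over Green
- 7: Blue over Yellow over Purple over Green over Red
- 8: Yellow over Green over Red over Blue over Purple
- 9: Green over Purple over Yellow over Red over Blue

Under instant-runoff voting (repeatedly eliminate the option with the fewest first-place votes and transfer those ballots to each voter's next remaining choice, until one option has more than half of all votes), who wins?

Yellow

Round 1: Green 9, Blue 7, Red 0, Purple 8, Yellow 8. Red eliminated.
Round 2: Green 9, Blue 7, Purple 8, Yellow 8. Blue eliminated.
Round 3: Green 9, Purple 8, Yellow 15. Purple eliminated.
Round 4: Green 9, Yellow 23. Yellow has a majority (≥17).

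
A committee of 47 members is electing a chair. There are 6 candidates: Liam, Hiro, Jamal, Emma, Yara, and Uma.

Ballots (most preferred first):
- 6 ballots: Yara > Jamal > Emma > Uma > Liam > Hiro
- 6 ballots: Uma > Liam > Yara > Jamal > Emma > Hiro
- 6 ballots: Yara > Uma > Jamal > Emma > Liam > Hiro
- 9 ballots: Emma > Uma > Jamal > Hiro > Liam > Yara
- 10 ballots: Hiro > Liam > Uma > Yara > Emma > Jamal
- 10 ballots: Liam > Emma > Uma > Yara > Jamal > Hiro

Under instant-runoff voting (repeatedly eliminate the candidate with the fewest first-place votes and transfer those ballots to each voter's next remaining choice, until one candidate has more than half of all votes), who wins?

Liam

Round 1: Liam 10, Hiro 10, Jamal 0, Emma 9, Yara 12, Uma 6. Jamal eliminated.
Round 2: Liam 10, Hiro 10, Emma 9, Yara 12, Uma 6. Uma eliminated.
Round 3: Liam 16, Hiro 10, Emma 9, Yara 12. Emma eliminated.
Round 4: Liam 16, Hiro 19, Yara 12. Yara eliminated.
Round 5: Liam 28, Hiro 19. Liam has a majority (≥24).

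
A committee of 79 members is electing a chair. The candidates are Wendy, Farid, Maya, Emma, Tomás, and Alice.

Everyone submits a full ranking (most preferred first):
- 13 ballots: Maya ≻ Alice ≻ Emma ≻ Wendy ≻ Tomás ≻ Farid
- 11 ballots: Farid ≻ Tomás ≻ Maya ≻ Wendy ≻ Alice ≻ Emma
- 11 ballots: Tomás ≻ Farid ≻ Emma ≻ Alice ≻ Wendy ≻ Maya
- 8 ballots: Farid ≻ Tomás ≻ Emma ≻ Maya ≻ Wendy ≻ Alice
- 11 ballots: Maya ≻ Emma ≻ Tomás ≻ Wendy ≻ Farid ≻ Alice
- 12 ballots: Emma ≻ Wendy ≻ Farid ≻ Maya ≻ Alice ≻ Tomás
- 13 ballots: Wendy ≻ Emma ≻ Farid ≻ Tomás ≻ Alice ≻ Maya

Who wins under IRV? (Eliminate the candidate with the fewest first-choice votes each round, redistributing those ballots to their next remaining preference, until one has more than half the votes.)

Wendy

Round 1: Wendy 13, Farid 19, Maya 24, Emma 12, Tomás 11, Alice 0. Alice eliminated.
Round 2: Wendy 13, Farid 19, Maya 24, Emma 12, Tomás 11. Tomás eliminated.
Round 3: Wendy 13, Farid 30, Maya 24, Emma 12. Emma eliminated.
Round 4: Wendy 25, Farid 30, Maya 24. Maya eliminated.
Round 5: Wendy 49, Farid 30. Wendy has a majority (≥40).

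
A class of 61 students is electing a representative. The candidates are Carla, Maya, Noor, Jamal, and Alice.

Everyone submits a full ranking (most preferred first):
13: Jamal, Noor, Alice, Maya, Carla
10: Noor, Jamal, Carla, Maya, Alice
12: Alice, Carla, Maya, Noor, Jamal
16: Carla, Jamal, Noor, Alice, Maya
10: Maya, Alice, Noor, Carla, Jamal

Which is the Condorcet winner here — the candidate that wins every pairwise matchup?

Noor vs Carla: 33–28
Noor vs Maya: 39–22
Noor vs Jamal: 32–29
Noor vs Alice: 39–22
Noor beats every other candidate.

Noor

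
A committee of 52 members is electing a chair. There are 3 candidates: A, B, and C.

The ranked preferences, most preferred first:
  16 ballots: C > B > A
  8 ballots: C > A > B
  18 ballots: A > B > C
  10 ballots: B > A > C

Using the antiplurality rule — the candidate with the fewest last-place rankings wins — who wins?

B

Last-place votes: A 16, B 8, C 28.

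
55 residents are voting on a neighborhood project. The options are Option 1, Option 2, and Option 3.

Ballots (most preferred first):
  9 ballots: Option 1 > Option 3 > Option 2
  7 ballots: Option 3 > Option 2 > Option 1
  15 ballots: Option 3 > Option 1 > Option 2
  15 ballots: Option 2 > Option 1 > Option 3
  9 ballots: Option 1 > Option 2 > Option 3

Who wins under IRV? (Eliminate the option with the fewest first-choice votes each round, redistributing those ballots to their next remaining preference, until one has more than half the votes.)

Round 1: Option 1 18, Option 2 15, Option 3 22. Option 2 eliminated.
Round 2: Option 1 33, Option 3 22. Option 1 has a majority (≥28).

Option 1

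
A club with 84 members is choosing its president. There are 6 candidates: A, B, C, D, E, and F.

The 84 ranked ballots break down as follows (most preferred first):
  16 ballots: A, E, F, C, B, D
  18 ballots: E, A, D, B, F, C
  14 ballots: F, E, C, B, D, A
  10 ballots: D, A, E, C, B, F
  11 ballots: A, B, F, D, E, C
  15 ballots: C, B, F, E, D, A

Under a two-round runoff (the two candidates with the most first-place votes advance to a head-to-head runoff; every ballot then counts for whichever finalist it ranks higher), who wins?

Round 1 first-place votes: A 27, B 0, C 15, D 10, E 18, F 14. A and E advance.
Runoff: A is ranked above E on 37 ballots, E above A on 47.

E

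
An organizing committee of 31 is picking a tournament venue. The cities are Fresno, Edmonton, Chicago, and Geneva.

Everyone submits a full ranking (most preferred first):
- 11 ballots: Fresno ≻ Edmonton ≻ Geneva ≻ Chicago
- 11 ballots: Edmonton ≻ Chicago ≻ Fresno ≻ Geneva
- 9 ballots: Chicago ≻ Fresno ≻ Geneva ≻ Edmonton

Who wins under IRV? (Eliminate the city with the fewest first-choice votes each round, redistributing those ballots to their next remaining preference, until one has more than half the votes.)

Round 1: Fresno 11, Edmonton 11, Chicago 9, Geneva 0. Geneva eliminated.
Round 2: Fresno 11, Edmonton 11, Chicago 9. Chicago eliminated.
Round 3: Fresno 20, Edmonton 11. Fresno has a majority (≥16).

Fresno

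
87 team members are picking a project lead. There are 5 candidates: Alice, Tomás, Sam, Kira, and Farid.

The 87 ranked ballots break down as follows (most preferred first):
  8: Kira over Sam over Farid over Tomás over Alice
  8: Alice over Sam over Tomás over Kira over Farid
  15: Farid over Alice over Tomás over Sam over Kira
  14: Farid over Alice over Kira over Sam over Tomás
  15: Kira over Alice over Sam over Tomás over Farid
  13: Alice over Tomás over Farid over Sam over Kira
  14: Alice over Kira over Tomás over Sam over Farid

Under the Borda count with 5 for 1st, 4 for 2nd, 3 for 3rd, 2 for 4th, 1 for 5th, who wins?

Alice

Alice: 8×1 + 8×5 + 15×4 + 14×4 + 15×4 + 13×5 + 14×5 = 359
Tomás: 8×2 + 8×3 + 15×3 + 14×1 + 15×2 + 13×4 + 14×3 = 223
Sam: 8×4 + 8×4 + 15×2 + 14×2 + 15×3 + 13×2 + 14×2 = 221
Kira: 8×5 + 8×2 + 15×1 + 14×3 + 15×5 + 13×1 + 14×4 = 257
Farid: 8×3 + 8×1 + 15×5 + 14×5 + 15×1 + 13×3 + 14×1 = 245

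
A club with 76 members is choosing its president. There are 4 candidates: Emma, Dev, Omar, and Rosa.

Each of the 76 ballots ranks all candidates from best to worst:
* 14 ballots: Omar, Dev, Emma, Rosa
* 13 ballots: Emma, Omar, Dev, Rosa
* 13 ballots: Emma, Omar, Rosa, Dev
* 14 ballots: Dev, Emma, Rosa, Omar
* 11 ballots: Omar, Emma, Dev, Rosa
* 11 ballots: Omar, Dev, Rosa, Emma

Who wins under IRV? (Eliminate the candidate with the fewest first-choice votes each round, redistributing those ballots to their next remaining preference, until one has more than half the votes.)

Emma

Round 1: Emma 26, Dev 14, Omar 36, Rosa 0. Rosa eliminated.
Round 2: Emma 26, Dev 14, Omar 36. Dev eliminated.
Round 3: Emma 40, Omar 36. Emma has a majority (≥39).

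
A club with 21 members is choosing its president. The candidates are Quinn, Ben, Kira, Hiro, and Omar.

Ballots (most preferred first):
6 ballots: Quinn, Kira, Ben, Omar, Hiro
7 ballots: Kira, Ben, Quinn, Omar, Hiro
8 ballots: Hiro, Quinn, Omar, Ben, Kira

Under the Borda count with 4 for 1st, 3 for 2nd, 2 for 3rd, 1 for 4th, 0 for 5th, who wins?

Quinn: 6×4 + 7×2 + 8×3 = 62
Ben: 6×2 + 7×3 + 8×1 = 41
Kira: 6×3 + 7×4 + 8×0 = 46
Hiro: 6×0 + 7×0 + 8×4 = 32
Omar: 6×1 + 7×1 + 8×2 = 29

Quinn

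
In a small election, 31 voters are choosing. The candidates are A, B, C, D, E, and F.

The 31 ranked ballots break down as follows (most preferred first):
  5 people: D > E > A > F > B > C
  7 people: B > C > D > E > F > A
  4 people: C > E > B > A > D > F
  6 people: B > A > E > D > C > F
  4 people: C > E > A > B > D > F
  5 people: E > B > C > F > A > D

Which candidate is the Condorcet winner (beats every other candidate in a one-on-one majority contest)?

E

E vs A: 25–6
E vs B: 18–13
E vs C: 16–15
E vs D: 19–12
E vs F: 31–0
E beats every other candidate.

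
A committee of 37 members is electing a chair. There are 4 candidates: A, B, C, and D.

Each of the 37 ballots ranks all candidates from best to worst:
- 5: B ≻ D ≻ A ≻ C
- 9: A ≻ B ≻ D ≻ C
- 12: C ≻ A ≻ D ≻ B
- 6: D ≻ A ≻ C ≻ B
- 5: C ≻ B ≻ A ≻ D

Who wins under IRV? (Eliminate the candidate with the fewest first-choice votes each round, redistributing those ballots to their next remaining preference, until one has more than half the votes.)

Round 1: A 9, B 5, C 17, D 6. B eliminated.
Round 2: A 9, C 17, D 11. A eliminated.
Round 3: C 17, D 20. D has a majority (≥19).

D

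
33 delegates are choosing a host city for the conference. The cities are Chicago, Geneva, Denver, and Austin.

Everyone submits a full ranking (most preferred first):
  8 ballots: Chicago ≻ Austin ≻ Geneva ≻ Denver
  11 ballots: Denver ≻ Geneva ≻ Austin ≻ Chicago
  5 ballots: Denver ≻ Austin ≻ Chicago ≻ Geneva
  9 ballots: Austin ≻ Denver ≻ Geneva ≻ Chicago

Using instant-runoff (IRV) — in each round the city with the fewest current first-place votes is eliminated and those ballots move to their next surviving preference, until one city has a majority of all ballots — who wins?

Round 1: Chicago 8, Geneva 0, Denver 16, Austin 9. Geneva eliminated.
Round 2: Chicago 8, Denver 16, Austin 9. Chicago eliminated.
Round 3: Denver 16, Austin 17. Austin has a majority (≥17).

Austin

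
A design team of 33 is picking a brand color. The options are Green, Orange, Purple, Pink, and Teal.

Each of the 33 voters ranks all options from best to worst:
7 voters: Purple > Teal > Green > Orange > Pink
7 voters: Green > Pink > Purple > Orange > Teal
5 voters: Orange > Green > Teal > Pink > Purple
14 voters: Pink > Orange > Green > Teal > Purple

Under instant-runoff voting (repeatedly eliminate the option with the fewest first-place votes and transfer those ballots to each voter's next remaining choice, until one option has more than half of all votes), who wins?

Round 1: Green 7, Orange 5, Purple 7, Pink 14, Teal 0. Teal eliminated.
Round 2: Green 7, Orange 5, Purple 7, Pink 14. Orange eliminated.
Round 3: Green 12, Purple 7, Pink 14. Purple eliminated.
Round 4: Green 19, Pink 14. Green has a majority (≥17).

Green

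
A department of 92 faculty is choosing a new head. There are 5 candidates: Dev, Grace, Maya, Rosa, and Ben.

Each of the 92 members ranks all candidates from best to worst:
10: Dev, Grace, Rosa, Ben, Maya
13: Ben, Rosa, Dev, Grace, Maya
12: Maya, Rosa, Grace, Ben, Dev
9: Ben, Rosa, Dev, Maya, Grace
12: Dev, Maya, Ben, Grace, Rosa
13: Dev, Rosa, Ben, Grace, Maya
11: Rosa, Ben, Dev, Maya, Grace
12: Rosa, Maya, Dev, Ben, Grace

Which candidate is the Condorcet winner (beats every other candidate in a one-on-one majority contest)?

Rosa vs Dev: 57–35
Rosa vs Grace: 70–22
Rosa vs Maya: 68–24
Rosa vs Ben: 58–34
Rosa beats every other candidate.

Rosa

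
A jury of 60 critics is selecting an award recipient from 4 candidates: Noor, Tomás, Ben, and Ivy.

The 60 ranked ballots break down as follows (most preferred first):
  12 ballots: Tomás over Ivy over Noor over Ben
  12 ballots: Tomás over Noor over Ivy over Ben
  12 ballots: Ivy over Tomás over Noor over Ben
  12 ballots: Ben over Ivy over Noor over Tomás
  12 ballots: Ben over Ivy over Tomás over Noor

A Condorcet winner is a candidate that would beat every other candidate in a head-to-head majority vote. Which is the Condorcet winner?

Ivy

Ivy vs Noor: 48–12
Ivy vs Tomás: 36–24
Ivy vs Ben: 36–24
Ivy beats every other candidate.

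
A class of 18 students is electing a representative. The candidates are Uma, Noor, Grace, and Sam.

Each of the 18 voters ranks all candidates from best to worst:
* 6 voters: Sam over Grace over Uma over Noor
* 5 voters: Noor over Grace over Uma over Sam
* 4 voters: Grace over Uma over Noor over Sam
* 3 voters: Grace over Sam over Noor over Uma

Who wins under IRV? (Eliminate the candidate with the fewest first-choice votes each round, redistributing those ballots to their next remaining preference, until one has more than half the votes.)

Round 1: Uma 0, Noor 5, Grace 7, Sam 6. Uma eliminated.
Round 2: Noor 5, Grace 7, Sam 6. Noor eliminated.
Round 3: Grace 12, Sam 6. Grace has a majority (≥10).

Grace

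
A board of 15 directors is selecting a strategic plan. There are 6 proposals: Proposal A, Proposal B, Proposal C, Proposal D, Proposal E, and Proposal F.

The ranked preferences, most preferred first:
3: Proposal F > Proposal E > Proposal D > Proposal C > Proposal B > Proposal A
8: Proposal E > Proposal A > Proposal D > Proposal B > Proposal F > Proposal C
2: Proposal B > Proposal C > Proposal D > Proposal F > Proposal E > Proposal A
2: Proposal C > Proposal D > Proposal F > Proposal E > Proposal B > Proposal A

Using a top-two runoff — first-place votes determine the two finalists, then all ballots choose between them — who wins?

Round 1 first-place votes: Proposal A 0, Proposal B 2, Proposal C 2, Proposal D 0, Proposal E 8, Proposal F 3. Proposal E and Proposal F advance.
Runoff: Proposal E is ranked above Proposal F on 8 ballots, Proposal F above Proposal E on 7.

Proposal E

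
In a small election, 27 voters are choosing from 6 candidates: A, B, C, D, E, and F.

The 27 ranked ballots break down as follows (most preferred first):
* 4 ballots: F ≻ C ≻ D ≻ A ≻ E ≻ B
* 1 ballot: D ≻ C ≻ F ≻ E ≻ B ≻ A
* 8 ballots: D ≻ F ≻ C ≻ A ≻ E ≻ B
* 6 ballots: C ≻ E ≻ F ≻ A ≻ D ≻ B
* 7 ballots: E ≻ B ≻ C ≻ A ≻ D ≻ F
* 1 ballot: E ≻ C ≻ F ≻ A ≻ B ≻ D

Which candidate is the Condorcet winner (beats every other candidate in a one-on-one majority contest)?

C

C vs A: 27–0
C vs B: 20–7
C vs D: 18–9
C vs E: 19–8
C vs F: 15–12
C beats every other candidate.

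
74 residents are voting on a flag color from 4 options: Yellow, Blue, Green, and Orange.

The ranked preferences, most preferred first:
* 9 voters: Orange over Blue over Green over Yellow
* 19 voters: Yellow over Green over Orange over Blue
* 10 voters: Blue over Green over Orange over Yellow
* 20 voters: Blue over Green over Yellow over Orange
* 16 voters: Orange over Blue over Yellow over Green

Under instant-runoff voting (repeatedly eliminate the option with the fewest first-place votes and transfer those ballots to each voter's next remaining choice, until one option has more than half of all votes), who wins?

Round 1: Yellow 19, Blue 30, Green 0, Orange 25. Green eliminated.
Round 2: Yellow 19, Blue 30, Orange 25. Yellow eliminated.
Round 3: Blue 30, Orange 44. Orange has a majority (≥38).

Orange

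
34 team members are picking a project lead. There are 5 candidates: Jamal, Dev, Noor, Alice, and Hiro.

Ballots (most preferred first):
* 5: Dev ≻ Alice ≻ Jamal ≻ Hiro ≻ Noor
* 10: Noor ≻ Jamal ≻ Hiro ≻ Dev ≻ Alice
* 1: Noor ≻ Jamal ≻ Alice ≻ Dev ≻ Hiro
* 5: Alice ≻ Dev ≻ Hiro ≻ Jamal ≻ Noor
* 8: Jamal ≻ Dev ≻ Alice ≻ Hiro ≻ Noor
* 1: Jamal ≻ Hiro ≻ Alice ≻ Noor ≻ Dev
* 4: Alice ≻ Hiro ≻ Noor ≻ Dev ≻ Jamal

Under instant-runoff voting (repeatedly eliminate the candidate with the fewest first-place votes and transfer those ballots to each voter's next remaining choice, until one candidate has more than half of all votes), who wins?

Round 1: Jamal 9, Dev 5, Noor 11, Alice 9, Hiro 0. Hiro eliminated.
Round 2: Jamal 9, Dev 5, Noor 11, Alice 9. Dev eliminated.
Round 3: Jamal 9, Noor 11, Alice 14. Jamal eliminated.
Round 4: Noor 11, Alice 23. Alice has a majority (≥18).

Alice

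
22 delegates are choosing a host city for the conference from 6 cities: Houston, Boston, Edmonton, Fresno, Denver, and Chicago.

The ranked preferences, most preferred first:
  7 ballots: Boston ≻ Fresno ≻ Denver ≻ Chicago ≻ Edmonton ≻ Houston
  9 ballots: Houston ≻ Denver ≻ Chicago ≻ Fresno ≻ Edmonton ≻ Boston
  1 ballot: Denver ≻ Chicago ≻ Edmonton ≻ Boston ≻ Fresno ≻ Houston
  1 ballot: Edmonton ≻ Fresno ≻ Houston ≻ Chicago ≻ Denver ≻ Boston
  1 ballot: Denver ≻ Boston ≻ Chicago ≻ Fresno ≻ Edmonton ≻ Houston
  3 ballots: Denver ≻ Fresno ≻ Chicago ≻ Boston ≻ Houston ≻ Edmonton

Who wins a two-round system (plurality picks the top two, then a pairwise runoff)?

Boston

Round 1 first-place votes: Houston 9, Boston 7, Edmonton 1, Fresno 0, Denver 5, Chicago 0. Houston and Boston advance.
Runoff: Houston is ranked above Boston on 10 ballots, Boston above Houston on 12.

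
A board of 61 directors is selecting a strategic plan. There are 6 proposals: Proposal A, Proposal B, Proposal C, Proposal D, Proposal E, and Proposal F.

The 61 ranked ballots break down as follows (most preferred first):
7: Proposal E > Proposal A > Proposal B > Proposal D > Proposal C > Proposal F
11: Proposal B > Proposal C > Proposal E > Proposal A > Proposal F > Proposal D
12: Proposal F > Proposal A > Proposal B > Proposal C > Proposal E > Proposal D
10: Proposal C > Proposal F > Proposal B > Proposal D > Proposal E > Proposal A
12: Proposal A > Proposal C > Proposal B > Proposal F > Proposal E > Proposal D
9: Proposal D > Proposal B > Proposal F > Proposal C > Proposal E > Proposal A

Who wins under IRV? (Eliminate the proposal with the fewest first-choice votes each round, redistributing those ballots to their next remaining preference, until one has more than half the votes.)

Round 1: Proposal A 12, Proposal B 11, Proposal C 10, Proposal D 9, Proposal E 7, Proposal F 12. Proposal E eliminated.
Round 2: Proposal A 19, Proposal B 11, Proposal C 10, Proposal D 9, Proposal F 12. Proposal D eliminated.
Round 3: Proposal A 19, Proposal B 20, Proposal C 10, Proposal F 12. Proposal C eliminated.
Round 4: Proposal A 19, Proposal B 20, Proposal F 22. Proposal A eliminated.
Round 5: Proposal B 39, Proposal F 22. Proposal B has a majority (≥31).

Proposal B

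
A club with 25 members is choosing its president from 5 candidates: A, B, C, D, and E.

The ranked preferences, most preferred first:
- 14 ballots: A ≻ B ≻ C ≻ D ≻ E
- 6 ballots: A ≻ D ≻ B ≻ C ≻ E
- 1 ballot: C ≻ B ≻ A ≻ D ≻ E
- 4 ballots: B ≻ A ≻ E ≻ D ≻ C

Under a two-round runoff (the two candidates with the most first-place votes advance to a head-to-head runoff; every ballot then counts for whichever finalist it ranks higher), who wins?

Round 1 first-place votes: A 20, B 4, C 1, D 0, E 0. A and B advance.
Runoff: A is ranked above B on 20 ballots, B above A on 5.

A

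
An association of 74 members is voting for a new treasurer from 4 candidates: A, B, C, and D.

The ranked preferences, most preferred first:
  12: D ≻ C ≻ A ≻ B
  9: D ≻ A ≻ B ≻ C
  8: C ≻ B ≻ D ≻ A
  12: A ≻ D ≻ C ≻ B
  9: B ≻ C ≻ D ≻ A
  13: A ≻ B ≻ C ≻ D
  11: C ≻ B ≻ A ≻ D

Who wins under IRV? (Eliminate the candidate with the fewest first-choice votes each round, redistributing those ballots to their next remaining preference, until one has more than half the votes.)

C

Round 1: A 25, B 9, C 19, D 21. B eliminated.
Round 2: A 25, C 28, D 21. D eliminated.
Round 3: A 34, C 40. C has a majority (≥38).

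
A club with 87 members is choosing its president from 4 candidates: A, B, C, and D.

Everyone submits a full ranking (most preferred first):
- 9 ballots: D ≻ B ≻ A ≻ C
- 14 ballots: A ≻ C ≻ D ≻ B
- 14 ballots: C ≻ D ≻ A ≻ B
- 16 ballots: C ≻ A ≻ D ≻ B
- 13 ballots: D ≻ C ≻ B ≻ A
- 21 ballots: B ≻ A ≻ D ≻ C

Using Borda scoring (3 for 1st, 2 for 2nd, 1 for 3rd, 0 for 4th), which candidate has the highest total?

D

A: 9×1 + 14×3 + 14×1 + 16×2 + 13×0 + 21×2 = 139
B: 9×2 + 14×0 + 14×0 + 16×0 + 13×1 + 21×3 = 94
C: 9×0 + 14×2 + 14×3 + 16×3 + 13×2 + 21×0 = 144
D: 9×3 + 14×1 + 14×2 + 16×1 + 13×3 + 21×1 = 145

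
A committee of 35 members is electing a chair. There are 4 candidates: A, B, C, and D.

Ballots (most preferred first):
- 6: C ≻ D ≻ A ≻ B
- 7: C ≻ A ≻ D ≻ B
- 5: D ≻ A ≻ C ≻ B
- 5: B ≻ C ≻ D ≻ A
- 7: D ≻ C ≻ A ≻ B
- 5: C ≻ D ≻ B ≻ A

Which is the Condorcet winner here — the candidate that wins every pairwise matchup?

C vs A: 30–5
C vs B: 30–5
C vs D: 23–12
C beats every other candidate.

C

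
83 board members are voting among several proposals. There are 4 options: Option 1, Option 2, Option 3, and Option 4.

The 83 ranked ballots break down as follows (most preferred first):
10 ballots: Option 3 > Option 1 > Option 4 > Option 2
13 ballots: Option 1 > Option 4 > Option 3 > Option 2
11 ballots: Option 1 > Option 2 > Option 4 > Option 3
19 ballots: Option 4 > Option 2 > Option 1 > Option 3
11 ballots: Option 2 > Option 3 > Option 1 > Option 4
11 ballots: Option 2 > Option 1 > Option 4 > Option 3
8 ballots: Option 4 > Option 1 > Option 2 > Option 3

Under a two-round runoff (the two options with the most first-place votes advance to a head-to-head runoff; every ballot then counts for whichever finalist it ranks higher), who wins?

Round 1 first-place votes: Option 1 24, Option 2 22, Option 3 10, Option 4 27. Option 4 and Option 1 advance.
Runoff: Option 4 is ranked above Option 1 on 27 ballots, Option 1 above Option 4 on 56.

Option 1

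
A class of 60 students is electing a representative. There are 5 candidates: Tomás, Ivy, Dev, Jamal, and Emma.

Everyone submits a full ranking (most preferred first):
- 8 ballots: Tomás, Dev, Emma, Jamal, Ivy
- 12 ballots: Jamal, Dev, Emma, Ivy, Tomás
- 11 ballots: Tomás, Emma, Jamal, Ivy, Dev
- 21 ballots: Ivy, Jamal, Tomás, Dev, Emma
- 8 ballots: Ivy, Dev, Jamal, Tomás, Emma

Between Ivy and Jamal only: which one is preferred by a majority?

Jamal

Ivy is ranked above Jamal on 29 ballots; Jamal above Ivy on 31.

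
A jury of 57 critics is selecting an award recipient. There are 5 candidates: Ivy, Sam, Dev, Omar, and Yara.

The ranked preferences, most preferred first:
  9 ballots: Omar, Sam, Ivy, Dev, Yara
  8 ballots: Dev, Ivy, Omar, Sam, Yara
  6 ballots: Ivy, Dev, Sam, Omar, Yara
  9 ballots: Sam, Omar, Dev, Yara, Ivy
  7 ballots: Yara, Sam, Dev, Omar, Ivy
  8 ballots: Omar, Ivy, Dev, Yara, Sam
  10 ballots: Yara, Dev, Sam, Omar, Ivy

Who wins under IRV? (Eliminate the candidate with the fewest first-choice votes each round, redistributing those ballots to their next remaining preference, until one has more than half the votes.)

Round 1: Ivy 6, Sam 9, Dev 8, Omar 17, Yara 17. Ivy eliminated.
Round 2: Sam 9, Dev 14, Omar 17, Yara 17. Sam eliminated.
Round 3: Dev 14, Omar 26, Yara 17. Dev eliminated.
Round 4: Omar 40, Yara 17. Omar has a majority (≥29).

Omar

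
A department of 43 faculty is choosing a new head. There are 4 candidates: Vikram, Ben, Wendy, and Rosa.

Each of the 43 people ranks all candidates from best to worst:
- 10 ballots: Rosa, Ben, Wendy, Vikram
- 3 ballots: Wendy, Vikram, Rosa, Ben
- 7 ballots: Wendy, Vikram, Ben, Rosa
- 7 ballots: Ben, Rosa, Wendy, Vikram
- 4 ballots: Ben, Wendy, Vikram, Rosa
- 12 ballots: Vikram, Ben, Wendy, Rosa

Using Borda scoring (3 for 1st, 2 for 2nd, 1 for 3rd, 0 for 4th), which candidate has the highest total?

Ben

Vikram: 10×0 + 3×2 + 7×2 + 7×0 + 4×1 + 12×3 = 60
Ben: 10×2 + 3×0 + 7×1 + 7×3 + 4×3 + 12×2 = 84
Wendy: 10×1 + 3×3 + 7×3 + 7×1 + 4×2 + 12×1 = 67
Rosa: 10×3 + 3×1 + 7×0 + 7×2 + 4×0 + 12×0 = 47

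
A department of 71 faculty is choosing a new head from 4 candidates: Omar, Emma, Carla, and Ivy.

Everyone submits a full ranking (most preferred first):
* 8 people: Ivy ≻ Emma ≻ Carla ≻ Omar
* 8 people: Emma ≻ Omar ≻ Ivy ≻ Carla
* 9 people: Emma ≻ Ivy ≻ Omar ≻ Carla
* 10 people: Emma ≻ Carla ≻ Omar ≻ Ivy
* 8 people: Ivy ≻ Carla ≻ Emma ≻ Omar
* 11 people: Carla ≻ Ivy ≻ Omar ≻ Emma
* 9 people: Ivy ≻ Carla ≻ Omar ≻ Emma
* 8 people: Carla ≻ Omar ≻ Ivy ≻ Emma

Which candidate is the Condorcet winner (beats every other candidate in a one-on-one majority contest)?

Ivy vs Omar: 45–26
Ivy vs Emma: 44–27
Ivy vs Carla: 42–29
Ivy beats every other candidate.

Ivy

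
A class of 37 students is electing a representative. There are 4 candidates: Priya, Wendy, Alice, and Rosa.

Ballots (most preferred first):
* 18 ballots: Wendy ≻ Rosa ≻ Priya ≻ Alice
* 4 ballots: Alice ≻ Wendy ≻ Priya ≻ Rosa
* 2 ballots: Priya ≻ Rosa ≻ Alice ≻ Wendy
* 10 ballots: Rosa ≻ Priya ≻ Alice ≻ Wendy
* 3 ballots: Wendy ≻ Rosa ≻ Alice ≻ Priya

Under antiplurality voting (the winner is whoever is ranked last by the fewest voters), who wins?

Last-place votes: Priya 3, Wendy 12, Alice 18, Rosa 4.

Priya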